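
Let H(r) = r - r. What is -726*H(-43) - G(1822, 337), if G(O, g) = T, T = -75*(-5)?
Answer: -375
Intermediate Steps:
T = 375
H(r) = 0
G(O, g) = 375
-726*H(-43) - G(1822, 337) = -726*0 - 1*375 = 0 - 375 = -375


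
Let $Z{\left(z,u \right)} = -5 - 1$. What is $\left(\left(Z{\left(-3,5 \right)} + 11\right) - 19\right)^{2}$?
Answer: $196$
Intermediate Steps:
$Z{\left(z,u \right)} = -6$
$\left(\left(Z{\left(-3,5 \right)} + 11\right) - 19\right)^{2} = \left(\left(-6 + 11\right) - 19\right)^{2} = \left(5 - 19\right)^{2} = \left(-14\right)^{2} = 196$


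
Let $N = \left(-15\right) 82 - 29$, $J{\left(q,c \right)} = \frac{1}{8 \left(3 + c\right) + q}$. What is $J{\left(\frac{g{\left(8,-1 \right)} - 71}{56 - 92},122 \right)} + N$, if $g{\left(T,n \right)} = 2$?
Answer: $- \frac{15136945}{12023} \approx -1259.0$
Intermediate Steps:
$J{\left(q,c \right)} = \frac{1}{24 + q + 8 c}$ ($J{\left(q,c \right)} = \frac{1}{\left(24 + 8 c\right) + q} = \frac{1}{24 + q + 8 c}$)
$N = -1259$ ($N = -1230 - 29 = -1259$)
$J{\left(\frac{g{\left(8,-1 \right)} - 71}{56 - 92},122 \right)} + N = \frac{1}{24 + \frac{2 - 71}{56 - 92} + 8 \cdot 122} - 1259 = \frac{1}{24 - \frac{69}{-36} + 976} - 1259 = \frac{1}{24 - - \frac{23}{12} + 976} - 1259 = \frac{1}{24 + \frac{23}{12} + 976} - 1259 = \frac{1}{\frac{12023}{12}} - 1259 = \frac{12}{12023} - 1259 = - \frac{15136945}{12023}$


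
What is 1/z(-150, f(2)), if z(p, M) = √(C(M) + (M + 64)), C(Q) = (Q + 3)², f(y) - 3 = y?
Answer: √133/133 ≈ 0.086711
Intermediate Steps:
f(y) = 3 + y
C(Q) = (3 + Q)²
z(p, M) = √(64 + M + (3 + M)²) (z(p, M) = √((3 + M)² + (M + 64)) = √((3 + M)² + (64 + M)) = √(64 + M + (3 + M)²))
1/z(-150, f(2)) = 1/(√(64 + (3 + 2) + (3 + (3 + 2))²)) = 1/(√(64 + 5 + (3 + 5)²)) = 1/(√(64 + 5 + 8²)) = 1/(√(64 + 5 + 64)) = 1/(√133) = √133/133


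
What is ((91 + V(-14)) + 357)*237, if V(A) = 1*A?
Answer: 102858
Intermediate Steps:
V(A) = A
((91 + V(-14)) + 357)*237 = ((91 - 14) + 357)*237 = (77 + 357)*237 = 434*237 = 102858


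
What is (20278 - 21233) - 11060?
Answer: -12015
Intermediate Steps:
(20278 - 21233) - 11060 = -955 - 11060 = -12015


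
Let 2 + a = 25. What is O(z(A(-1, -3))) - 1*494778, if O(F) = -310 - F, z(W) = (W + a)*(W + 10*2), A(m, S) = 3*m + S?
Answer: -495326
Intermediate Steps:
a = 23 (a = -2 + 25 = 23)
A(m, S) = S + 3*m
z(W) = (20 + W)*(23 + W) (z(W) = (W + 23)*(W + 10*2) = (23 + W)*(W + 20) = (23 + W)*(20 + W) = (20 + W)*(23 + W))
O(z(A(-1, -3))) - 1*494778 = (-310 - (460 + (-3 + 3*(-1))² + 43*(-3 + 3*(-1)))) - 1*494778 = (-310 - (460 + (-3 - 3)² + 43*(-3 - 3))) - 494778 = (-310 - (460 + (-6)² + 43*(-6))) - 494778 = (-310 - (460 + 36 - 258)) - 494778 = (-310 - 1*238) - 494778 = (-310 - 238) - 494778 = -548 - 494778 = -495326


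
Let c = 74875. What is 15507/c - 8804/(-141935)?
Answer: 572037109/2125476625 ≈ 0.26913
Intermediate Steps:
15507/c - 8804/(-141935) = 15507/74875 - 8804/(-141935) = 15507*(1/74875) - 8804*(-1/141935) = 15507/74875 + 8804/141935 = 572037109/2125476625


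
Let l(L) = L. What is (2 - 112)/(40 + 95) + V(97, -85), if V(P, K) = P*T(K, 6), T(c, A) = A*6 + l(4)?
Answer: 104738/27 ≈ 3879.2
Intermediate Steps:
T(c, A) = 4 + 6*A (T(c, A) = A*6 + 4 = 6*A + 4 = 4 + 6*A)
V(P, K) = 40*P (V(P, K) = P*(4 + 6*6) = P*(4 + 36) = P*40 = 40*P)
(2 - 112)/(40 + 95) + V(97, -85) = (2 - 112)/(40 + 95) + 40*97 = -110/135 + 3880 = -110*1/135 + 3880 = -22/27 + 3880 = 104738/27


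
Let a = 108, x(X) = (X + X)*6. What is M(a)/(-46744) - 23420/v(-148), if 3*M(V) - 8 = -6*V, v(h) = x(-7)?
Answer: 11403775/40901 ≈ 278.81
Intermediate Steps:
x(X) = 12*X (x(X) = (2*X)*6 = 12*X)
v(h) = -84 (v(h) = 12*(-7) = -84)
M(V) = 8/3 - 2*V (M(V) = 8/3 + (-6*V)/3 = 8/3 - 2*V)
M(a)/(-46744) - 23420/v(-148) = (8/3 - 2*108)/(-46744) - 23420/(-84) = (8/3 - 216)*(-1/46744) - 23420*(-1/84) = -640/3*(-1/46744) + 5855/21 = 80/17529 + 5855/21 = 11403775/40901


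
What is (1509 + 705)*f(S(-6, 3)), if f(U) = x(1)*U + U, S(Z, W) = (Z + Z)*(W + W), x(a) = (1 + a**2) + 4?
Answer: -1115856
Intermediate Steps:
x(a) = 5 + a**2
S(Z, W) = 4*W*Z (S(Z, W) = (2*Z)*(2*W) = 4*W*Z)
f(U) = 7*U (f(U) = (5 + 1**2)*U + U = (5 + 1)*U + U = 6*U + U = 7*U)
(1509 + 705)*f(S(-6, 3)) = (1509 + 705)*(7*(4*3*(-6))) = 2214*(7*(-72)) = 2214*(-504) = -1115856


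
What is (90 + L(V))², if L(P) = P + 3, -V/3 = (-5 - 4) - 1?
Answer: 15129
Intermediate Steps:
V = 30 (V = -3*((-5 - 4) - 1) = -3*(-9 - 1) = -3*(-10) = 30)
L(P) = 3 + P
(90 + L(V))² = (90 + (3 + 30))² = (90 + 33)² = 123² = 15129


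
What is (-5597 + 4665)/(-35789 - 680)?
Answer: 932/36469 ≈ 0.025556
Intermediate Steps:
(-5597 + 4665)/(-35789 - 680) = -932/(-36469) = -932*(-1/36469) = 932/36469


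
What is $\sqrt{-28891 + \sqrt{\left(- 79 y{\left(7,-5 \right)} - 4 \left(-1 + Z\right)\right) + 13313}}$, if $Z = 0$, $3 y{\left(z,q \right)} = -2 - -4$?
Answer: $\frac{\sqrt{-260019 + 3 \sqrt{119379}}}{3} \approx 169.63 i$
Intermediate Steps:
$y{\left(z,q \right)} = \frac{2}{3}$ ($y{\left(z,q \right)} = \frac{-2 - -4}{3} = \frac{-2 + 4}{3} = \frac{1}{3} \cdot 2 = \frac{2}{3}$)
$\sqrt{-28891 + \sqrt{\left(- 79 y{\left(7,-5 \right)} - 4 \left(-1 + Z\right)\right) + 13313}} = \sqrt{-28891 + \sqrt{\left(\left(-79\right) \frac{2}{3} - 4 \left(-1 + 0\right)\right) + 13313}} = \sqrt{-28891 + \sqrt{\left(- \frac{158}{3} - -4\right) + 13313}} = \sqrt{-28891 + \sqrt{\left(- \frac{158}{3} + 4\right) + 13313}} = \sqrt{-28891 + \sqrt{- \frac{146}{3} + 13313}} = \sqrt{-28891 + \sqrt{\frac{39793}{3}}} = \sqrt{-28891 + \frac{\sqrt{119379}}{3}}$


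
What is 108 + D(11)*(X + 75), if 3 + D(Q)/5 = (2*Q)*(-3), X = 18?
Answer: -31977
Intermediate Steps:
D(Q) = -15 - 30*Q (D(Q) = -15 + 5*((2*Q)*(-3)) = -15 + 5*(-6*Q) = -15 - 30*Q)
108 + D(11)*(X + 75) = 108 + (-15 - 30*11)*(18 + 75) = 108 + (-15 - 330)*93 = 108 - 345*93 = 108 - 32085 = -31977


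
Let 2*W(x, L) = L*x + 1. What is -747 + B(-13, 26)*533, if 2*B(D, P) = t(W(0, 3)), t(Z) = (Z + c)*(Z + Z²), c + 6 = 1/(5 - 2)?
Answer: -28475/16 ≈ -1779.7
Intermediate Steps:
c = -17/3 (c = -6 + 1/(5 - 2) = -6 + 1/3 = -6 + ⅓ = -17/3 ≈ -5.6667)
W(x, L) = ½ + L*x/2 (W(x, L) = (L*x + 1)/2 = (1 + L*x)/2 = ½ + L*x/2)
t(Z) = (-17/3 + Z)*(Z + Z²) (t(Z) = (Z - 17/3)*(Z + Z²) = (-17/3 + Z)*(Z + Z²))
B(D, P) = -31/16 (B(D, P) = ((½ + (½)*3*0)*(-17 - 14*(½ + (½)*3*0) + 3*(½ + (½)*3*0)²)/3)/2 = ((½ + 0)*(-17 - 14*(½ + 0) + 3*(½ + 0)²)/3)/2 = ((⅓)*(½)*(-17 - 14*½ + 3*(½)²))/2 = ((⅓)*(½)*(-17 - 7 + 3*(¼)))/2 = ((⅓)*(½)*(-17 - 7 + ¾))/2 = ((⅓)*(½)*(-93/4))/2 = (½)*(-31/8) = -31/16)
-747 + B(-13, 26)*533 = -747 - 31/16*533 = -747 - 16523/16 = -28475/16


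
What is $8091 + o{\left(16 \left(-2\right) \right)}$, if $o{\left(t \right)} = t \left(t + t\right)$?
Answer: $10139$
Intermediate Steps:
$o{\left(t \right)} = 2 t^{2}$ ($o{\left(t \right)} = t 2 t = 2 t^{2}$)
$8091 + o{\left(16 \left(-2\right) \right)} = 8091 + 2 \left(16 \left(-2\right)\right)^{2} = 8091 + 2 \left(-32\right)^{2} = 8091 + 2 \cdot 1024 = 8091 + 2048 = 10139$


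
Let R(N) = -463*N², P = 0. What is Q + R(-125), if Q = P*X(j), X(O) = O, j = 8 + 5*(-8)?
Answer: -7234375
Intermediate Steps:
j = -32 (j = 8 - 40 = -32)
Q = 0 (Q = 0*(-32) = 0)
Q + R(-125) = 0 - 463*(-125)² = 0 - 463*15625 = 0 - 7234375 = -7234375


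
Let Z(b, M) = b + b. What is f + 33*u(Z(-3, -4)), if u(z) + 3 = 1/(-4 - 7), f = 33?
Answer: -69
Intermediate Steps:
Z(b, M) = 2*b
u(z) = -34/11 (u(z) = -3 + 1/(-4 - 7) = -3 + 1/(-11) = -3 - 1/11 = -34/11)
f + 33*u(Z(-3, -4)) = 33 + 33*(-34/11) = 33 - 102 = -69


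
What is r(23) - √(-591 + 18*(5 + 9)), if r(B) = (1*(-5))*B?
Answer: -115 - I*√339 ≈ -115.0 - 18.412*I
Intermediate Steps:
r(B) = -5*B
r(23) - √(-591 + 18*(5 + 9)) = -5*23 - √(-591 + 18*(5 + 9)) = -115 - √(-591 + 18*14) = -115 - √(-591 + 252) = -115 - √(-339) = -115 - I*√339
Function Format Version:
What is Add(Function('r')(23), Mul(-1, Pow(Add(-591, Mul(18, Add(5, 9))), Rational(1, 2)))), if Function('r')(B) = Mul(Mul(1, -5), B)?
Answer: Add(-115, Mul(-1, I, Pow(339, Rational(1, 2)))) ≈ Add(-115.00, Mul(-18.412, I))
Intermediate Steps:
Function('r')(B) = Mul(-5, B)
Add(Function('r')(23), Mul(-1, Pow(Add(-591, Mul(18, Add(5, 9))), Rational(1, 2)))) = Add(Mul(-5, 23), Mul(-1, Pow(Add(-591, Mul(18, Add(5, 9))), Rational(1, 2)))) = Add(-115, Mul(-1, Pow(Add(-591, Mul(18, 14)), Rational(1, 2)))) = Add(-115, Mul(-1, Pow(Add(-591, 252), Rational(1, 2)))) = Add(-115, Mul(-1, Pow(-339, Rational(1, 2)))) = Add(-115, Mul(-1, Mul(I, Pow(339, Rational(1, 2))))) = Add(-115, Mul(-1, I, Pow(339, Rational(1, 2))))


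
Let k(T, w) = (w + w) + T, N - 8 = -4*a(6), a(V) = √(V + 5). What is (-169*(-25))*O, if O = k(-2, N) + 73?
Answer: 367575 - 33800*√11 ≈ 2.5547e+5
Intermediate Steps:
a(V) = √(5 + V)
N = 8 - 4*√11 (N = 8 - 4*√(5 + 6) = 8 - 4*√11 ≈ -5.2665)
k(T, w) = T + 2*w (k(T, w) = 2*w + T = T + 2*w)
O = 87 - 8*√11 (O = (-2 + 2*(8 - 4*√11)) + 73 = (-2 + (16 - 8*√11)) + 73 = (14 - 8*√11) + 73 = 87 - 8*√11 ≈ 60.467)
(-169*(-25))*O = (-169*(-25))*(87 - 8*√11) = 4225*(87 - 8*√11) = 367575 - 33800*√11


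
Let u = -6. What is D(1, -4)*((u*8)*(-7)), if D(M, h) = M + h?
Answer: -1008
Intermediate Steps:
D(1, -4)*((u*8)*(-7)) = (1 - 4)*(-6*8*(-7)) = -(-144)*(-7) = -3*336 = -1008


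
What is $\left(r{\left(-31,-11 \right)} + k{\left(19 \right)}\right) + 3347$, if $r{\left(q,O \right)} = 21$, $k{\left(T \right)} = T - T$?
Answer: $3368$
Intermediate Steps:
$k{\left(T \right)} = 0$
$\left(r{\left(-31,-11 \right)} + k{\left(19 \right)}\right) + 3347 = \left(21 + 0\right) + 3347 = 21 + 3347 = 3368$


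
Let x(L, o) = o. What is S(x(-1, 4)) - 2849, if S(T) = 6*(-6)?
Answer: -2885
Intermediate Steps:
S(T) = -36
S(x(-1, 4)) - 2849 = -36 - 2849 = -2885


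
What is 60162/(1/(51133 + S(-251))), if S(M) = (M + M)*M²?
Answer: -1899637349778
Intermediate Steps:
S(M) = 2*M³ (S(M) = (2*M)*M² = 2*M³)
60162/(1/(51133 + S(-251))) = 60162/(1/(51133 + 2*(-251)³)) = 60162/(1/(51133 + 2*(-15813251))) = 60162/(1/(51133 - 31626502)) = 60162/(1/(-31575369)) = 60162/(-1/31575369) = 60162*(-31575369) = -1899637349778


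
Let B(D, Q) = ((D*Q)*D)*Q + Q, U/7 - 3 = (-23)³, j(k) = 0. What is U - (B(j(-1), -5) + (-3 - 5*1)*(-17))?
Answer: -85279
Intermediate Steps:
U = -85148 (U = 21 + 7*(-23)³ = 21 + 7*(-12167) = 21 - 85169 = -85148)
B(D, Q) = Q + D²*Q² (B(D, Q) = (Q*D²)*Q + Q = D²*Q² + Q = Q + D²*Q²)
U - (B(j(-1), -5) + (-3 - 5*1)*(-17)) = -85148 - (-5*(1 - 5*0²) + (-3 - 5*1)*(-17)) = -85148 - (-5*(1 - 5*0) + (-3 - 5)*(-17)) = -85148 - (-5*(1 + 0) - 8*(-17)) = -85148 - (-5*1 + 136) = -85148 - (-5 + 136) = -85148 - 1*131 = -85148 - 131 = -85279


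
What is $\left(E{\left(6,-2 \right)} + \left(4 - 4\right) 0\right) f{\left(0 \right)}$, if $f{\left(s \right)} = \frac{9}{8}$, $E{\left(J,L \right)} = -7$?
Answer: $- \frac{63}{8} \approx -7.875$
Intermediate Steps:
$f{\left(s \right)} = \frac{9}{8}$ ($f{\left(s \right)} = 9 \cdot \frac{1}{8} = \frac{9}{8}$)
$\left(E{\left(6,-2 \right)} + \left(4 - 4\right) 0\right) f{\left(0 \right)} = \left(-7 + \left(4 - 4\right) 0\right) \frac{9}{8} = \left(-7 + 0 \cdot 0\right) \frac{9}{8} = \left(-7 + 0\right) \frac{9}{8} = \left(-7\right) \frac{9}{8} = - \frac{63}{8}$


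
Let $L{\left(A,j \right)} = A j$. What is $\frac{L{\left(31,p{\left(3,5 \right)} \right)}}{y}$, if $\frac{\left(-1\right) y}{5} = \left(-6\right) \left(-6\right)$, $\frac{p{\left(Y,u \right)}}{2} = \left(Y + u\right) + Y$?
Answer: $- \frac{341}{90} \approx -3.7889$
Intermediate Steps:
$p{\left(Y,u \right)} = 2 u + 4 Y$ ($p{\left(Y,u \right)} = 2 \left(\left(Y + u\right) + Y\right) = 2 \left(u + 2 Y\right) = 2 u + 4 Y$)
$y = -180$ ($y = - 5 \left(\left(-6\right) \left(-6\right)\right) = \left(-5\right) 36 = -180$)
$\frac{L{\left(31,p{\left(3,5 \right)} \right)}}{y} = \frac{31 \left(2 \cdot 5 + 4 \cdot 3\right)}{-180} = 31 \left(10 + 12\right) \left(- \frac{1}{180}\right) = 31 \cdot 22 \left(- \frac{1}{180}\right) = 682 \left(- \frac{1}{180}\right) = - \frac{341}{90}$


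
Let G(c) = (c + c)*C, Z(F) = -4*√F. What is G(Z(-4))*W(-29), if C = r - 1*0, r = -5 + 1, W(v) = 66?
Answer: 4224*I ≈ 4224.0*I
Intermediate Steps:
r = -4
C = -4 (C = -4 - 1*0 = -4 + 0 = -4)
G(c) = -8*c (G(c) = (c + c)*(-4) = (2*c)*(-4) = -8*c)
G(Z(-4))*W(-29) = -(-32)*√(-4)*66 = -(-32)*2*I*66 = -(-64)*I*66 = (64*I)*66 = 4224*I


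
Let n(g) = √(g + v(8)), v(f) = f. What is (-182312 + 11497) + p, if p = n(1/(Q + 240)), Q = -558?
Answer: -170815 + √808674/318 ≈ -1.7081e+5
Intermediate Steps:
n(g) = √(8 + g) (n(g) = √(g + 8) = √(8 + g))
p = √808674/318 (p = √(8 + 1/(-558 + 240)) = √(8 + 1/(-318)) = √(8 - 1/318) = √(2543/318) = √808674/318 ≈ 2.8279)
(-182312 + 11497) + p = (-182312 + 11497) + √808674/318 = -170815 + √808674/318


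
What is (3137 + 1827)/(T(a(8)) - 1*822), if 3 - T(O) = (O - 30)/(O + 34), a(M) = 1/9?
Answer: -380987/62791 ≈ -6.0675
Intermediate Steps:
a(M) = 1/9
T(O) = 3 - (-30 + O)/(34 + O) (T(O) = 3 - (O - 30)/(O + 34) = 3 - (-30 + O)/(34 + O))
(3137 + 1827)/(T(a(8)) - 1*822) = (3137 + 1827)/(2*(66 + 1/9)/(34 + 1/9) - 1*822) = 4964/(2*(595/9)/(307/9) - 822) = 4964/(2*(9/307)*(595/9) - 822) = 4964/(1190/307 - 822) = 4964/(-251164/307) = 4964*(-307/251164) = -380987/62791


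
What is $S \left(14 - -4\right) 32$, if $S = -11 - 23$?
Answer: $-19584$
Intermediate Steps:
$S = -34$
$S \left(14 - -4\right) 32 = - 34 \left(14 - -4\right) 32 = - 34 \left(14 + 4\right) 32 = \left(-34\right) 18 \cdot 32 = \left(-612\right) 32 = -19584$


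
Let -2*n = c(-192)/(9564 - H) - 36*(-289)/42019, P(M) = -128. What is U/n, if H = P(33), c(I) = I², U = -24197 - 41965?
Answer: 1122681331999/34371333 ≈ 32663.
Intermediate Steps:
U = -66162
H = -128
n = -206227998/101812037 (n = -((-192)²/(9564 - 1*(-128)) - 36*(-289)/42019)/2 = -(36864/(9564 + 128) + 10404*(1/42019))/2 = -(36864/9692 + 10404/42019)/2 = -(36864*(1/9692) + 10404/42019)/2 = -(9216/2423 + 10404/42019)/2 = -½*412455996/101812037 = -206227998/101812037 ≈ -2.0256)
U/n = -66162/(-206227998/101812037) = -66162*(-101812037/206227998) = 1122681331999/34371333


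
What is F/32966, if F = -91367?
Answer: -91367/32966 ≈ -2.7716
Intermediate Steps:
F/32966 = -91367/32966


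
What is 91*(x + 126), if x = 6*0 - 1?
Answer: 11375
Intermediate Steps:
x = -1 (x = 0 - 1 = -1)
91*(x + 126) = 91*(-1 + 126) = 91*125 = 11375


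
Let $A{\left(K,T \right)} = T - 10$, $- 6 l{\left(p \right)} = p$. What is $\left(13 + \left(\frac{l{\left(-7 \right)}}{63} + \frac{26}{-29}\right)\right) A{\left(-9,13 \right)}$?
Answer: $\frac{18983}{522} \approx 36.366$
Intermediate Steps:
$l{\left(p \right)} = - \frac{p}{6}$
$A{\left(K,T \right)} = -10 + T$
$\left(13 + \left(\frac{l{\left(-7 \right)}}{63} + \frac{26}{-29}\right)\right) A{\left(-9,13 \right)} = \left(13 + \left(\frac{\left(- \frac{1}{6}\right) \left(-7\right)}{63} + \frac{26}{-29}\right)\right) \left(-10 + 13\right) = \left(13 + \left(\frac{7}{6} \cdot \frac{1}{63} + 26 \left(- \frac{1}{29}\right)\right)\right) 3 = \left(13 + \left(\frac{1}{54} - \frac{26}{29}\right)\right) 3 = \left(13 - \frac{1375}{1566}\right) 3 = \frac{18983}{1566} \cdot 3 = \frac{18983}{522}$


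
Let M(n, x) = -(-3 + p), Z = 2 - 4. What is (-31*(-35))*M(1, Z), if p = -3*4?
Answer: 16275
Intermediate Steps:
p = -12
Z = -2
M(n, x) = 15 (M(n, x) = -(-3 - 12) = -1*(-15) = 15)
(-31*(-35))*M(1, Z) = -31*(-35)*15 = 1085*15 = 16275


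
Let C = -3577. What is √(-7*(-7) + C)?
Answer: 42*I*√2 ≈ 59.397*I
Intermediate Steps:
√(-7*(-7) + C) = √(-7*(-7) - 3577) = √(49 - 3577) = √(-3528) = 42*I*√2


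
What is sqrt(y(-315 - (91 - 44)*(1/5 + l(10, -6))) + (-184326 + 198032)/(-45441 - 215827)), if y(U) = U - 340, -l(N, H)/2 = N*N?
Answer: sqrt(76058281834710)/93310 ≈ 93.464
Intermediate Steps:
l(N, H) = -2*N**2 (l(N, H) = -2*N*N = -2*N**2)
y(U) = -340 + U
sqrt(y(-315 - (91 - 44)*(1/5 + l(10, -6))) + (-184326 + 198032)/(-45441 - 215827)) = sqrt((-340 + (-315 - (91 - 44)*(1/5 - 2*10**2))) + (-184326 + 198032)/(-45441 - 215827)) = sqrt((-340 + (-315 - 47*(1/5 - 2*100))) + 13706/(-261268)) = sqrt((-340 + (-315 - 47*(1/5 - 200))) + 13706*(-1/261268)) = sqrt((-340 + (-315 - 47*(-999)/5)) - 979/18662) = sqrt((-340 + (-315 - 1*(-46953/5))) - 979/18662) = sqrt((-340 + (-315 + 46953/5)) - 979/18662) = sqrt((-340 + 45378/5) - 979/18662) = sqrt(43678/5 - 979/18662) = sqrt(815113941/93310) = sqrt(76058281834710)/93310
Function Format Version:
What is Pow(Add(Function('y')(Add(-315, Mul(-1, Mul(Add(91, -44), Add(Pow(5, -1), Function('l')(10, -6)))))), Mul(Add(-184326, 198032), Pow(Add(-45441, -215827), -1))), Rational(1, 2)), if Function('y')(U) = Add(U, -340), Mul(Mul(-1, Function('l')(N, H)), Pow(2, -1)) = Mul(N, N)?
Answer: Mul(Rational(1, 93310), Pow(76058281834710, Rational(1, 2))) ≈ 93.464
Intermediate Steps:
Function('l')(N, H) = Mul(-2, Pow(N, 2)) (Function('l')(N, H) = Mul(-2, Mul(N, N)) = Mul(-2, Pow(N, 2)))
Function('y')(U) = Add(-340, U)
Pow(Add(Function('y')(Add(-315, Mul(-1, Mul(Add(91, -44), Add(Pow(5, -1), Function('l')(10, -6)))))), Mul(Add(-184326, 198032), Pow(Add(-45441, -215827), -1))), Rational(1, 2)) = Pow(Add(Add(-340, Add(-315, Mul(-1, Mul(Add(91, -44), Add(Pow(5, -1), Mul(-2, Pow(10, 2))))))), Mul(Add(-184326, 198032), Pow(Add(-45441, -215827), -1))), Rational(1, 2)) = Pow(Add(Add(-340, Add(-315, Mul(-1, Mul(47, Add(Rational(1, 5), Mul(-2, 100)))))), Mul(13706, Pow(-261268, -1))), Rational(1, 2)) = Pow(Add(Add(-340, Add(-315, Mul(-1, Mul(47, Add(Rational(1, 5), -200))))), Mul(13706, Rational(-1, 261268))), Rational(1, 2)) = Pow(Add(Add(-340, Add(-315, Mul(-1, Mul(47, Rational(-999, 5))))), Rational(-979, 18662)), Rational(1, 2)) = Pow(Add(Add(-340, Add(-315, Mul(-1, Rational(-46953, 5)))), Rational(-979, 18662)), Rational(1, 2)) = Pow(Add(Add(-340, Add(-315, Rational(46953, 5))), Rational(-979, 18662)), Rational(1, 2)) = Pow(Add(Add(-340, Rational(45378, 5)), Rational(-979, 18662)), Rational(1, 2)) = Pow(Add(Rational(43678, 5), Rational(-979, 18662)), Rational(1, 2)) = Pow(Rational(815113941, 93310), Rational(1, 2)) = Mul(Rational(1, 93310), Pow(76058281834710, Rational(1, 2)))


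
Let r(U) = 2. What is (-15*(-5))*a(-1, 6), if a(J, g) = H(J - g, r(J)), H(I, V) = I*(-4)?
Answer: 2100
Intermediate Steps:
H(I, V) = -4*I
a(J, g) = -4*J + 4*g (a(J, g) = -4*(J - g) = -4*J + 4*g)
(-15*(-5))*a(-1, 6) = (-15*(-5))*(-4*(-1) + 4*6) = 75*(4 + 24) = 75*28 = 2100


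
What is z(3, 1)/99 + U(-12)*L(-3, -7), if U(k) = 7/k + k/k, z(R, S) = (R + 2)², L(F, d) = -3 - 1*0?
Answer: -395/396 ≈ -0.99747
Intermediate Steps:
L(F, d) = -3 (L(F, d) = -3 + 0 = -3)
z(R, S) = (2 + R)²
U(k) = 1 + 7/k (U(k) = 7/k + 1 = 1 + 7/k)
z(3, 1)/99 + U(-12)*L(-3, -7) = (2 + 3)²/99 + ((7 - 12)/(-12))*(-3) = 5²*(1/99) - 1/12*(-5)*(-3) = 25*(1/99) + (5/12)*(-3) = 25/99 - 5/4 = -395/396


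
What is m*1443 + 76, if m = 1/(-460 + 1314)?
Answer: 66347/854 ≈ 77.690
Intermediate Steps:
m = 1/854 ≈ 0.0011710
m*1443 + 76 = (1/854)*1443 + 76 = 1443/854 + 76 = 66347/854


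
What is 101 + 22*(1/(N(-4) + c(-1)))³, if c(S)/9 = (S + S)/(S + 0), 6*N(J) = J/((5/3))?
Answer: 3128701/30976 ≈ 101.00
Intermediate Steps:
N(J) = J/10 (N(J) = (J/((5/3)))/6 = (J/((5*(⅓))))/6 = (J/(5/3))/6 = (J*(⅗))/6 = (3*J/5)/6 = J/10)
c(S) = 18 (c(S) = 9*((S + S)/(S + 0)) = 9*((2*S)/S) = 9*2 = 18)
101 + 22*(1/(N(-4) + c(-1)))³ = 101 + 22*(1/((⅒)*(-4) + 18))³ = 101 + 22*(1/(-⅖ + 18))³ = 101 + 22*(1/(88/5))³ = 101 + 22*(5/88)³ = 101 + 22*(125/681472) = 101 + 125/30976 = 3128701/30976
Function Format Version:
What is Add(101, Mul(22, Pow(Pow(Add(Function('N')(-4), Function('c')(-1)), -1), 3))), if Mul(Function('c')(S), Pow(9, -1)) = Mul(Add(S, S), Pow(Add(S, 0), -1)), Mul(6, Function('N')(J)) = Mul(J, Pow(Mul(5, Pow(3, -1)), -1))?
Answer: Rational(3128701, 30976) ≈ 101.00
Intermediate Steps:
Function('N')(J) = Mul(Rational(1, 10), J) (Function('N')(J) = Mul(Rational(1, 6), Mul(J, Pow(Mul(5, Pow(3, -1)), -1))) = Mul(Rational(1, 6), Mul(J, Pow(Mul(5, Rational(1, 3)), -1))) = Mul(Rational(1, 6), Mul(J, Pow(Rational(5, 3), -1))) = Mul(Rational(1, 6), Mul(J, Rational(3, 5))) = Mul(Rational(1, 6), Mul(Rational(3, 5), J)) = Mul(Rational(1, 10), J))
Function('c')(S) = 18 (Function('c')(S) = Mul(9, Mul(Add(S, S), Pow(Add(S, 0), -1))) = Mul(9, Mul(Mul(2, S), Pow(S, -1))) = Mul(9, 2) = 18)
Add(101, Mul(22, Pow(Pow(Add(Function('N')(-4), Function('c')(-1)), -1), 3))) = Add(101, Mul(22, Pow(Pow(Add(Mul(Rational(1, 10), -4), 18), -1), 3))) = Add(101, Mul(22, Pow(Pow(Add(Rational(-2, 5), 18), -1), 3))) = Add(101, Mul(22, Pow(Pow(Rational(88, 5), -1), 3))) = Add(101, Mul(22, Pow(Rational(5, 88), 3))) = Add(101, Mul(22, Rational(125, 681472))) = Add(101, Rational(125, 30976)) = Rational(3128701, 30976)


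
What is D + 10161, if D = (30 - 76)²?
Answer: 12277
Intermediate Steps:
D = 2116 (D = (-46)² = 2116)
D + 10161 = 2116 + 10161 = 12277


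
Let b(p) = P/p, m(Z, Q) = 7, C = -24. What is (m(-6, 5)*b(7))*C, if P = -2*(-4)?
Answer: -192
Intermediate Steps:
P = 8
b(p) = 8/p
(m(-6, 5)*b(7))*C = (7*(8/7))*(-24) = 8*(-24) = -192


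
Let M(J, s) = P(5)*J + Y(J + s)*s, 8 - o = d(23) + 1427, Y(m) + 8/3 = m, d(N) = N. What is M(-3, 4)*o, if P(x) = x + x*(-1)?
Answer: 28840/3 ≈ 9613.3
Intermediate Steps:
Y(m) = -8/3 + m
o = -1442 (o = 8 - (23 + 1427) = 8 - 1*1450 = 8 - 1450 = -1442)
P(x) = 0 (P(x) = x - x = 0)
M(J, s) = s*(-8/3 + J + s) (M(J, s) = 0*J + (-8/3 + (J + s))*s = 0 + (-8/3 + J + s)*s = 0 + s*(-8/3 + J + s) = s*(-8/3 + J + s))
M(-3, 4)*o = ((1/3)*4*(-8 + 3*(-3) + 3*4))*(-1442) = ((1/3)*4*(-8 - 9 + 12))*(-1442) = ((1/3)*4*(-5))*(-1442) = -20/3*(-1442) = 28840/3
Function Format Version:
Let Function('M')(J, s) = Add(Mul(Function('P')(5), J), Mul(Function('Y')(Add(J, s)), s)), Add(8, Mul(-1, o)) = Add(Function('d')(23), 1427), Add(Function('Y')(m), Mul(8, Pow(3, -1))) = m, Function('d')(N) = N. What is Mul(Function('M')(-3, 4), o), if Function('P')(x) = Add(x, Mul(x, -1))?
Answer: Rational(28840, 3) ≈ 9613.3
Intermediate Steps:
Function('Y')(m) = Add(Rational(-8, 3), m)
o = -1442 (o = Add(8, Mul(-1, Add(23, 1427))) = Add(8, Mul(-1, 1450)) = Add(8, -1450) = -1442)
Function('P')(x) = 0 (Function('P')(x) = Add(x, Mul(-1, x)) = 0)
Function('M')(J, s) = Mul(s, Add(Rational(-8, 3), J, s)) (Function('M')(J, s) = Add(Mul(0, J), Mul(Add(Rational(-8, 3), Add(J, s)), s)) = Add(0, Mul(Add(Rational(-8, 3), J, s), s)) = Add(0, Mul(s, Add(Rational(-8, 3), J, s))) = Mul(s, Add(Rational(-8, 3), J, s)))
Mul(Function('M')(-3, 4), o) = Mul(Mul(Rational(1, 3), 4, Add(-8, Mul(3, -3), Mul(3, 4))), -1442) = Mul(Mul(Rational(1, 3), 4, Add(-8, -9, 12)), -1442) = Mul(Mul(Rational(1, 3), 4, -5), -1442) = Mul(Rational(-20, 3), -1442) = Rational(28840, 3)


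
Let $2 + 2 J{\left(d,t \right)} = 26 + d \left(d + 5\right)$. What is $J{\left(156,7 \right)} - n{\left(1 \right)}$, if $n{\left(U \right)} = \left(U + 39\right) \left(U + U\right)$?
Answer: $12490$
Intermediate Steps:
$n{\left(U \right)} = 2 U \left(39 + U\right)$ ($n{\left(U \right)} = \left(39 + U\right) 2 U = 2 U \left(39 + U\right)$)
$J{\left(d,t \right)} = 12 + \frac{d \left(5 + d\right)}{2}$ ($J{\left(d,t \right)} = -1 + \frac{26 + d \left(d + 5\right)}{2} = -1 + \frac{26 + d \left(5 + d\right)}{2} = -1 + \left(13 + \frac{d \left(5 + d\right)}{2}\right) = 12 + \frac{d \left(5 + d\right)}{2}$)
$J{\left(156,7 \right)} - n{\left(1 \right)} = \left(12 + \frac{156^{2}}{2} + \frac{5}{2} \cdot 156\right) - 2 \cdot 1 \left(39 + 1\right) = \left(12 + \frac{1}{2} \cdot 24336 + 390\right) - 2 \cdot 1 \cdot 40 = \left(12 + 12168 + 390\right) - 80 = 12570 - 80 = 12490$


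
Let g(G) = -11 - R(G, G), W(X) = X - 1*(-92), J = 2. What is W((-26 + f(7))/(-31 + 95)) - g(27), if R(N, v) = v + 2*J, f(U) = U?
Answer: 8557/64 ≈ 133.70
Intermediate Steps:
R(N, v) = 4 + v (R(N, v) = v + 2*2 = v + 4 = 4 + v)
W(X) = 92 + X (W(X) = X + 92 = 92 + X)
g(G) = -15 - G (g(G) = -11 - (4 + G) = -11 + (-4 - G) = -15 - G)
W((-26 + f(7))/(-31 + 95)) - g(27) = (92 + (-26 + 7)/(-31 + 95)) - (-15 - 1*27) = (92 - 19/64) - (-15 - 27) = (92 - 19*1/64) - 1*(-42) = (92 - 19/64) + 42 = 5869/64 + 42 = 8557/64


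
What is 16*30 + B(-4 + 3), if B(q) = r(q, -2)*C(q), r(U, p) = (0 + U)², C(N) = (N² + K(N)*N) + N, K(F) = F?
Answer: 481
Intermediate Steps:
C(N) = N + 2*N² (C(N) = (N² + N*N) + N = (N² + N²) + N = 2*N² + N = N + 2*N²)
r(U, p) = U²
B(q) = q³*(1 + 2*q) (B(q) = q²*(q*(1 + 2*q)) = q³*(1 + 2*q))
16*30 + B(-4 + 3) = 16*30 + (-4 + 3)³*(1 + 2*(-4 + 3)) = 480 + (-1)³*(1 + 2*(-1)) = 480 - (1 - 2) = 480 - 1*(-1) = 480 + 1 = 481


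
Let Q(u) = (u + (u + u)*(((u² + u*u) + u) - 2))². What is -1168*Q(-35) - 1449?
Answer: -33337538414649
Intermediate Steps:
Q(u) = (u + 2*u*(-2 + u + 2*u²))² (Q(u) = (u + (2*u)*(((u² + u²) + u) - 2))² = (u + (2*u)*((2*u² + u) - 2))² = (u + (2*u)*((u + 2*u²) - 2))² = (u + (2*u)*(-2 + u + 2*u²))² = (u + 2*u*(-2 + u + 2*u²))²)
-1168*Q(-35) - 1449 = -1168*(-35)²*(-3 + 2*(-35) + 4*(-35)²)² - 1449 = -1430800*(-3 - 70 + 4*1225)² - 1449 = -1430800*(-3 - 70 + 4900)² - 1449 = -1430800*4827² - 1449 = -1430800*23299929 - 1449 = -1168*28542413025 - 1449 = -33337538413200 - 1449 = -33337538414649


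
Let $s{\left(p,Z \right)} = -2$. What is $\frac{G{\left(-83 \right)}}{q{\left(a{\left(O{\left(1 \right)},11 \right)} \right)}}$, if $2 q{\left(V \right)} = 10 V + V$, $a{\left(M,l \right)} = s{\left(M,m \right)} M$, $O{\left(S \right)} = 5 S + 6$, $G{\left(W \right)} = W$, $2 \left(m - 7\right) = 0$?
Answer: $\frac{83}{121} \approx 0.68595$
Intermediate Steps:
$m = 7$ ($m = 7 + \frac{1}{2} \cdot 0 = 7 + 0 = 7$)
$O{\left(S \right)} = 6 + 5 S$
$a{\left(M,l \right)} = - 2 M$
$q{\left(V \right)} = \frac{11 V}{2}$ ($q{\left(V \right)} = \frac{10 V + V}{2} = \frac{11 V}{2}$)
$\frac{G{\left(-83 \right)}}{q{\left(a{\left(O{\left(1 \right)},11 \right)} \right)}} = - \frac{83}{\frac{11}{2} \left(- 2 \left(6 + 5 \cdot 1\right)\right)} = - \frac{83}{\frac{11}{2} \left(- 2 \left(6 + 5\right)\right)} = - \frac{83}{\frac{11}{2} \left(\left(-2\right) 11\right)} = - \frac{83}{\frac{11}{2} \left(-22\right)} = - \frac{83}{-121} = \left(-83\right) \left(- \frac{1}{121}\right) = \frac{83}{121}$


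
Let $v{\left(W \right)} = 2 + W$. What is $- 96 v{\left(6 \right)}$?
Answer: $-768$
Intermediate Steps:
$- 96 v{\left(6 \right)} = - 96 \left(2 + 6\right) = \left(-96\right) 8 = -768$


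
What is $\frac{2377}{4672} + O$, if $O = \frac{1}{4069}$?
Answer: $\frac{9676685}{19010368} \approx 0.50902$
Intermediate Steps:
$O = \frac{1}{4069} \approx 0.00024576$
$\frac{2377}{4672} + O = \frac{2377}{4672} + \frac{1}{4069} = \frac{9676685}{19010368}$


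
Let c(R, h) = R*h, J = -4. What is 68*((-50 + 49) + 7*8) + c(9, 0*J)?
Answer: 3740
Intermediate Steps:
68*((-50 + 49) + 7*8) + c(9, 0*J) = 68*((-50 + 49) + 7*8) + 9*(0*(-4)) = 68*(-1 + 56) + 9*0 = 68*55 + 0 = 3740 + 0 = 3740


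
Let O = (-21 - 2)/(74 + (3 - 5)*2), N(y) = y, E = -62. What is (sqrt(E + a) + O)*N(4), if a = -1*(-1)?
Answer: -46/35 + 4*I*sqrt(61) ≈ -1.3143 + 31.241*I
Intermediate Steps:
O = -23/70 (O = -23/(74 - 2*2) = -23/(74 - 4) = -23/70 ≈ -0.32857)
a = 1
(sqrt(E + a) + O)*N(4) = (sqrt(-62 + 1) - 23/70)*4 = (sqrt(-61) - 23/70)*4 = (I*sqrt(61) - 23/70)*4 = (-23/70 + I*sqrt(61))*4 = -46/35 + 4*I*sqrt(61)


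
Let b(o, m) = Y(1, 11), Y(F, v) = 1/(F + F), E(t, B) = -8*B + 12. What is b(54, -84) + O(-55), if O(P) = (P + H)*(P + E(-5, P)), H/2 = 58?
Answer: 48435/2 ≈ 24218.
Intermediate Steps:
E(t, B) = 12 - 8*B
H = 116 (H = 2*58 = 116)
Y(F, v) = 1/(2*F)
b(o, m) = 1/2 (b(o, m) = (1/2)/1 = (1/2)*1 = 1/2)
O(P) = (12 - 7*P)*(116 + P) (O(P) = (P + 116)*(P + (12 - 8*P)) = (116 + P)*(12 - 7*P) = (12 - 7*P)*(116 + P))
b(54, -84) + O(-55) = 1/2 + (1392 - 800*(-55) - 7*(-55)**2) = 1/2 + (1392 + 44000 - 7*3025) = 1/2 + (1392 + 44000 - 21175) = 1/2 + 24217 = 48435/2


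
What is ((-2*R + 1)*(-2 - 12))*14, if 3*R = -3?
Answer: -588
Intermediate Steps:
R = -1 (R = (⅓)*(-3) = -1)
((-2*R + 1)*(-2 - 12))*14 = ((-2*(-1) + 1)*(-2 - 12))*14 = ((2 + 1)*(-14))*14 = (3*(-14))*14 = -42*14 = -588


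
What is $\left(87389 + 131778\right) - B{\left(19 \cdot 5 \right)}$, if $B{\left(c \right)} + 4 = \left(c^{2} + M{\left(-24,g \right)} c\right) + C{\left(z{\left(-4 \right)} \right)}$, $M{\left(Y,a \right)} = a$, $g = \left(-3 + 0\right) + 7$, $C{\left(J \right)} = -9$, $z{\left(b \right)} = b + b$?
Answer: $209775$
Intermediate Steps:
$z{\left(b \right)} = 2 b$
$g = 4$ ($g = -3 + 7 = 4$)
$B{\left(c \right)} = -13 + c^{2} + 4 c$ ($B{\left(c \right)} = -4 - \left(9 - c^{2} - 4 c\right) = -4 + \left(-9 + c^{2} + 4 c\right) = -13 + c^{2} + 4 c$)
$\left(87389 + 131778\right) - B{\left(19 \cdot 5 \right)} = \left(87389 + 131778\right) - \left(-13 + \left(19 \cdot 5\right)^{2} + 4 \cdot 19 \cdot 5\right) = 219167 - \left(-13 + 95^{2} + 4 \cdot 95\right) = 219167 - \left(-13 + 9025 + 380\right) = 219167 - 9392 = 209775$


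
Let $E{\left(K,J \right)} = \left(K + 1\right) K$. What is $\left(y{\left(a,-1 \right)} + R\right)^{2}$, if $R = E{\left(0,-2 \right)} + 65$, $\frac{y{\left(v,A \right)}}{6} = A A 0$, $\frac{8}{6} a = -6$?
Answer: $4225$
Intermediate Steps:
$E{\left(K,J \right)} = K \left(1 + K\right)$ ($E{\left(K,J \right)} = \left(1 + K\right) K = K \left(1 + K\right)$)
$a = - \frac{9}{2}$ ($a = \frac{3}{4} \left(-6\right) = - \frac{9}{2} \approx -4.5$)
$y{\left(v,A \right)} = 0$ ($y{\left(v,A \right)} = 6 A A 0 = 6 A^{2} \cdot 0 = 6 \cdot 0 = 0$)
$R = 65$ ($R = 0 \left(1 + 0\right) + 65 = 0 \cdot 1 + 65 = 0 + 65 = 65$)
$\left(y{\left(a,-1 \right)} + R\right)^{2} = \left(0 + 65\right)^{2} = 65^{2} = 4225$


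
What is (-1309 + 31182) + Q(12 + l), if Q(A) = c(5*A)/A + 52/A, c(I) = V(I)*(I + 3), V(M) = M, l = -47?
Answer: 1015403/35 ≈ 29012.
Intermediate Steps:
c(I) = I*(3 + I) (c(I) = I*(I + 3) = I*(3 + I))
Q(A) = 15 + 25*A + 52/A (Q(A) = ((5*A)*(3 + 5*A))/A + 52/A = (5*A*(3 + 5*A))/A + 52/A = (15 + 25*A) + 52/A = 15 + 25*A + 52/A)
(-1309 + 31182) + Q(12 + l) = (-1309 + 31182) + (15 + 25*(12 - 47) + 52/(12 - 47)) = 29873 + (15 + 25*(-35) + 52/(-35)) = 29873 + (15 - 875 + 52*(-1/35)) = 29873 + (15 - 875 - 52/35) = 29873 - 30152/35 = 1015403/35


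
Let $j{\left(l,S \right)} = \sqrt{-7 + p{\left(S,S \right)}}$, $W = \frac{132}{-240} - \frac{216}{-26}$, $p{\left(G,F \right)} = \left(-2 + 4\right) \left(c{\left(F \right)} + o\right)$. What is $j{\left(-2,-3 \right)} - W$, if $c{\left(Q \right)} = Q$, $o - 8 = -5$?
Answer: $- \frac{2017}{260} + i \sqrt{7} \approx -7.7577 + 2.6458 i$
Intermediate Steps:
$o = 3$ ($o = 8 - 5 = 3$)
$p{\left(G,F \right)} = 6 + 2 F$ ($p{\left(G,F \right)} = \left(-2 + 4\right) \left(F + 3\right) = 2 \left(3 + F\right) = 6 + 2 F$)
$W = \frac{2017}{260}$ ($W = 132 \left(- \frac{1}{240}\right) - - \frac{108}{13} = - \frac{11}{20} + \frac{108}{13} = \frac{2017}{260} \approx 7.7577$)
$j{\left(l,S \right)} = \sqrt{-1 + 2 S}$ ($j{\left(l,S \right)} = \sqrt{-7 + \left(6 + 2 S\right)} = \sqrt{-1 + 2 S}$)
$j{\left(-2,-3 \right)} - W = \sqrt{-1 + 2 \left(-3\right)} - \frac{2017}{260} = \sqrt{-1 - 6} - \frac{2017}{260} = \sqrt{-7} - \frac{2017}{260} = i \sqrt{7} - \frac{2017}{260} = - \frac{2017}{260} + i \sqrt{7}$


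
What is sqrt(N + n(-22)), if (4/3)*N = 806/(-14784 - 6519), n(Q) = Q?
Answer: I*sqrt(493672566)/4734 ≈ 4.6934*I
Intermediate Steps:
N = -403/14202 (N = 3*(806/(-14784 - 6519))/4 = 3*(806/(-21303))/4 = 3*(806*(-1/21303))/4 = (3/4)*(-806/21303) = -403/14202 ≈ -0.028376)
sqrt(N + n(-22)) = sqrt(-403/14202 - 22) = sqrt(-312847/14202) = I*sqrt(493672566)/4734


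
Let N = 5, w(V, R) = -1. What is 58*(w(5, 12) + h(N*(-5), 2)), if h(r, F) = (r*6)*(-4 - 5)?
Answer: 78242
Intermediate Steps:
h(r, F) = -54*r (h(r, F) = (6*r)*(-9) = -54*r)
58*(w(5, 12) + h(N*(-5), 2)) = 58*(-1 - 270*(-5)) = 58*(-1 - 54*(-25)) = 58*(-1 + 1350) = 58*1349 = 78242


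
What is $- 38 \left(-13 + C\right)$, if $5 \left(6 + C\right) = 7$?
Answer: $\frac{3344}{5} \approx 668.8$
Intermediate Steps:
$C = - \frac{23}{5}$ ($C = -6 + \frac{1}{5} \cdot 7 = -6 + \frac{7}{5} = - \frac{23}{5} \approx -4.6$)
$- 38 \left(-13 + C\right) = - 38 \left(-13 - \frac{23}{5}\right) = \left(-38\right) \left(- \frac{88}{5}\right) = \frac{3344}{5}$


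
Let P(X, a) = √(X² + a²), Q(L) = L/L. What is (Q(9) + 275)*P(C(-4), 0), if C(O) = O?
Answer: 1104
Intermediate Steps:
Q(L) = 1
(Q(9) + 275)*P(C(-4), 0) = (1 + 275)*√((-4)² + 0²) = 276*√(16 + 0) = 276*√16 = 276*4 = 1104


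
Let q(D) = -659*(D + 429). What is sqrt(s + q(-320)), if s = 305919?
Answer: 2*sqrt(58522) ≈ 483.83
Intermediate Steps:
q(D) = -282711 - 659*D (q(D) = -659*(429 + D) = -282711 - 659*D)
sqrt(s + q(-320)) = sqrt(305919 + (-282711 - 659*(-320))) = sqrt(305919 + (-282711 + 210880)) = sqrt(305919 - 71831) = sqrt(234088) = 2*sqrt(58522)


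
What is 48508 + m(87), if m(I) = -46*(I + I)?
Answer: 40504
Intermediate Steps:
m(I) = -92*I
48508 + m(87) = 48508 - 92*87 = 48508 - 8004 = 40504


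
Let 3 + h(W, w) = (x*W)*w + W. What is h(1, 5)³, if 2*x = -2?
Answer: -343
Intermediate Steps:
x = -1 (x = (½)*(-2) = -1)
h(W, w) = -3 + W - W*w (h(W, w) = -3 + ((-W)*w + W) = -3 + (-W*w + W) = -3 + (W - W*w) = -3 + W - W*w)
h(1, 5)³ = (-3 + 1 - 1*1*5)³ = (-3 + 1 - 5)³ = (-7)³ = -343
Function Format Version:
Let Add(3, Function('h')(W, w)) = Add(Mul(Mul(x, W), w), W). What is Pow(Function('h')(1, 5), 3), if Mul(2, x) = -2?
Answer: -343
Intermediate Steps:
x = -1 (x = Mul(Rational(1, 2), -2) = -1)
Function('h')(W, w) = Add(-3, W, Mul(-1, W, w)) (Function('h')(W, w) = Add(-3, Add(Mul(Mul(-1, W), w), W)) = Add(-3, Add(Mul(-1, W, w), W)) = Add(-3, Add(W, Mul(-1, W, w))) = Add(-3, W, Mul(-1, W, w)))
Pow(Function('h')(1, 5), 3) = Pow(Add(-3, 1, Mul(-1, 1, 5)), 3) = Pow(Add(-3, 1, -5), 3) = Pow(-7, 3) = -343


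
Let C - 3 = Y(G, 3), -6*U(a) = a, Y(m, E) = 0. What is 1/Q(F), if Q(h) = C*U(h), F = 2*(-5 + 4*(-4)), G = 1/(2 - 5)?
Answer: 1/21 ≈ 0.047619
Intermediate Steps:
G = -⅓ (G = 1/(-3) = -⅓ ≈ -0.33333)
U(a) = -a/6
C = 3 (C = 3 + 0 = 3)
F = -42 (F = 2*(-5 - 16) = 2*(-21) = -42)
Q(h) = -h/2 (Q(h) = 3*(-h/6) = -h/2)
1/Q(F) = 1/(-½*(-42)) = 1/21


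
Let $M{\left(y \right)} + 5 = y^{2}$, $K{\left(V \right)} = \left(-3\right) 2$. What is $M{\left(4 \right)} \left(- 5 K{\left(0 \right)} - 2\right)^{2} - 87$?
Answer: $8537$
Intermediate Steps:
$K{\left(V \right)} = -6$
$M{\left(y \right)} = -5 + y^{2}$
$M{\left(4 \right)} \left(- 5 K{\left(0 \right)} - 2\right)^{2} - 87 = \left(-5 + 4^{2}\right) \left(\left(-5\right) \left(-6\right) - 2\right)^{2} - 87 = \left(-5 + 16\right) \left(30 - 2\right)^{2} - 87 = 11 \cdot 28^{2} - 87 = 11 \cdot 784 - 87 = 8624 - 87 = 8537$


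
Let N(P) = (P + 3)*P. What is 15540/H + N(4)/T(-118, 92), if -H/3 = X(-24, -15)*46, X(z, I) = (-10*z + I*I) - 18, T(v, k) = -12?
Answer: -26579/10281 ≈ -2.5853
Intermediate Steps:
X(z, I) = -18 + I**2 - 10*z (X(z, I) = (-10*z + I**2) - 18 = (I**2 - 10*z) - 18 = -18 + I**2 - 10*z)
N(P) = P*(3 + P) (N(P) = (3 + P)*P = P*(3 + P))
H = -61686 (H = -3*(-18 + (-15)**2 - 10*(-24))*46 = -3*(-18 + 225 + 240)*46 = -1341*46 = -3*20562 = -61686)
15540/H + N(4)/T(-118, 92) = 15540/(-61686) + (4*(3 + 4))/(-12) = 15540*(-1/61686) + (4*7)*(-1/12) = -2590/10281 + 28*(-1/12) = -2590/10281 - 7/3 = -26579/10281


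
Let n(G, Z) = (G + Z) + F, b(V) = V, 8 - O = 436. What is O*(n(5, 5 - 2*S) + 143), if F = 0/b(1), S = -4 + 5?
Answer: -64628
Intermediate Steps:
O = -428 (O = 8 - 1*436 = 8 - 436 = -428)
S = 1
F = 0 (F = 0/1 = 0*1 = 0)
n(G, Z) = G + Z (n(G, Z) = (G + Z) + 0 = G + Z)
O*(n(5, 5 - 2*S) + 143) = -428*((5 + (5 - 2*1)) + 143) = -428*((5 + (5 - 2)) + 143) = -428*((5 + 3) + 143) = -428*(8 + 143) = -428*151 = -64628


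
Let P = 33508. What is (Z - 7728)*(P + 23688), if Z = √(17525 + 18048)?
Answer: -442010688 + 57196*√35573 ≈ -4.3122e+8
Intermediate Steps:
Z = √35573 ≈ 188.61
(Z - 7728)*(P + 23688) = (√35573 - 7728)*(33508 + 23688) = (-7728 + √35573)*57196 = -442010688 + 57196*√35573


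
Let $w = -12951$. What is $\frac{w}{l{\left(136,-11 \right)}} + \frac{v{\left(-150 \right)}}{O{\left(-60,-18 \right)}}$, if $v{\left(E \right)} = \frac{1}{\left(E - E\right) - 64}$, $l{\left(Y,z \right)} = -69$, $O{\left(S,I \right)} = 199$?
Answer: $\frac{54981289}{292928} \approx 187.7$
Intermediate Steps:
$v{\left(E \right)} = - \frac{1}{64}$ ($v{\left(E \right)} = \frac{1}{0 - 64} = \frac{1}{-64} = - \frac{1}{64}$)
$\frac{w}{l{\left(136,-11 \right)}} + \frac{v{\left(-150 \right)}}{O{\left(-60,-18 \right)}} = - \frac{12951}{-69} - \frac{1}{64 \cdot 199} = \left(-12951\right) \left(- \frac{1}{69}\right) - \frac{1}{12736} = \frac{4317}{23} - \frac{1}{12736} = \frac{54981289}{292928}$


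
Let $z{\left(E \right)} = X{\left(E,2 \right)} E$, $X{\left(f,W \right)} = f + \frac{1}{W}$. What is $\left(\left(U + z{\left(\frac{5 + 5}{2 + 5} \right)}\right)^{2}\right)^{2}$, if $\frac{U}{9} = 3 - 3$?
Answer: $\frac{332150625}{5764801} \approx 57.617$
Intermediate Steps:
$z{\left(E \right)} = E \left(\frac{1}{2} + E\right)$ ($z{\left(E \right)} = \left(E + \frac{1}{2}\right) E = \left(\frac{1}{2} + E\right) E = E \left(\frac{1}{2} + E\right)$)
$U = 0$ ($U = 9 \left(3 - 3\right) = 9 \cdot 0 = 0$)
$\left(\left(U + z{\left(\frac{5 + 5}{2 + 5} \right)}\right)^{2}\right)^{2} = \left(\left(0 + \frac{5 + 5}{2 + 5} \left(\frac{1}{2} + \frac{5 + 5}{2 + 5}\right)\right)^{2}\right)^{2} = \left(\left(0 + \frac{10}{7} \left(\frac{1}{2} + \frac{10}{7}\right)\right)^{2}\right)^{2} = \left(\left(0 + 10 \cdot \frac{1}{7} \left(\frac{1}{2} + 10 \cdot \frac{1}{7}\right)\right)^{2}\right)^{2} = \left(\left(0 + \frac{10 \left(\frac{1}{2} + \frac{10}{7}\right)}{7}\right)^{2}\right)^{2} = \left(\left(0 + \frac{10}{7} \cdot \frac{27}{14}\right)^{2}\right)^{2} = \left(\left(0 + \frac{135}{49}\right)^{2}\right)^{2} = \left(\left(\frac{135}{49}\right)^{2}\right)^{2} = \left(\frac{18225}{2401}\right)^{2} = \frac{332150625}{5764801}$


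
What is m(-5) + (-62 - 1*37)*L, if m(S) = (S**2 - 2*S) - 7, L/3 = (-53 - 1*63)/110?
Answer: 1706/5 ≈ 341.20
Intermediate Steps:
L = -174/55 (L = 3*((-53 - 1*63)/110) = 3*((-53 - 63)*(1/110)) = 3*(-116*1/110) = 3*(-58/55) = -174/55 ≈ -3.1636)
m(S) = -7 + S**2 - 2*S
m(-5) + (-62 - 1*37)*L = (-7 + (-5)**2 - 2*(-5)) + (-62 - 1*37)*(-174/55) = (-7 + 25 + 10) + (-62 - 37)*(-174/55) = 28 - 99*(-174/55) = 28 + 1566/5 = 1706/5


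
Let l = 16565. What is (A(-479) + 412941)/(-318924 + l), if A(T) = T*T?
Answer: -642382/302359 ≈ -2.1246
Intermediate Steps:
A(T) = T**2
(A(-479) + 412941)/(-318924 + l) = ((-479)**2 + 412941)/(-318924 + 16565) = (229441 + 412941)/(-302359) = 642382*(-1/302359) = -642382/302359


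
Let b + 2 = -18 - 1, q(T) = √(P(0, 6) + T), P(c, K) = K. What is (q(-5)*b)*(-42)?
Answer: 882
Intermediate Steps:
q(T) = √(6 + T)
b = -21 (b = -2 + (-18 - 1) = -2 - 19 = -21)
(q(-5)*b)*(-42) = (√(6 - 5)*(-21))*(-42) = (√1*(-21))*(-42) = (1*(-21))*(-42) = -21*(-42) = 882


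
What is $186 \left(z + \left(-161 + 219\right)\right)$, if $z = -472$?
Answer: $-77004$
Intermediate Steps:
$186 \left(z + \left(-161 + 219\right)\right) = 186 \left(-472 + \left(-161 + 219\right)\right) = 186 \left(-472 + 58\right) = 186 \left(-414\right) = -77004$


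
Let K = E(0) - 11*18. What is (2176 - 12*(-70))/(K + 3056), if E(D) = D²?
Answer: 1508/1429 ≈ 1.0553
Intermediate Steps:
K = -198 (K = 0² - 11*18 = 0 - 198 = -198)
(2176 - 12*(-70))/(K + 3056) = (2176 - 12*(-70))/(-198 + 3056) = (2176 + 840)/2858 = 3016*(1/2858) = 1508/1429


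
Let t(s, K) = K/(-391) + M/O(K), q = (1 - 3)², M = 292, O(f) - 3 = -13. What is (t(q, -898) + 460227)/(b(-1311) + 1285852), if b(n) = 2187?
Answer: 899691189/2518116245 ≈ 0.35729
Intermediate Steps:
O(f) = -10 (O(f) = 3 - 13 = -10)
q = 4 (q = (-2)² = 4)
t(s, K) = -146/5 - K/391 (t(s, K) = K/(-391) + 292/(-10) = K*(-1/391) + 292*(-⅒) = -K/391 - 146/5 = -146/5 - K/391)
(t(q, -898) + 460227)/(b(-1311) + 1285852) = ((-146/5 - 1/391*(-898)) + 460227)/(2187 + 1285852) = ((-146/5 + 898/391) + 460227)/1288039 = (-52596/1955 + 460227)*(1/1288039) = (899691189/1955)*(1/1288039) = 899691189/2518116245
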